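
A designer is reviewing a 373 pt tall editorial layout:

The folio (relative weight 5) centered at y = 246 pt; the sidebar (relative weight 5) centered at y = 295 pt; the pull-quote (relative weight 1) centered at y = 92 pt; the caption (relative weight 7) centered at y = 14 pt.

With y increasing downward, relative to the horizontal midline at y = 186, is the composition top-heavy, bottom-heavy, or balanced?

top-heavy

Total weight = 5 + 5 + 1 + 7 = 18.
y-moment: 5·246 + 5·295 + 1·92 + 7·14 = 2895; centroid 2895/18 ≈ 160.83.
160.8 lies above (smaller y than) the midline 186, so the layout is top-heavy.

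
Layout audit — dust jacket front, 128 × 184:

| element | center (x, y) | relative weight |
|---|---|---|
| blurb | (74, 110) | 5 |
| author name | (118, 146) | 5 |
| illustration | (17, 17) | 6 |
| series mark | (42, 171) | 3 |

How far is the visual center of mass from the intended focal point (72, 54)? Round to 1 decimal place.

≈ 46.7

Σw = 5 + 5 + 6 + 3 = 19.
x: (5·74 + 5·118 + 6·17 + 3·42) / 19 = 1188 / 19 ≈ 62.53
y: (5·110 + 5·146 + 6·17 + 3·171) / 19 = 1895 / 19 ≈ 99.74
Offset from (72, 54): Δx ≈ -9.47, Δy ≈ 45.74; distance = √(Δx² + Δy²) ≈ 46.71.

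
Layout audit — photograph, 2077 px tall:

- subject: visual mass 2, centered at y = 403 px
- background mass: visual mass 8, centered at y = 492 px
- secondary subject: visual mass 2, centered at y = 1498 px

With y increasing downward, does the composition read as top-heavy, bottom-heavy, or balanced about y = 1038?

Weights sum to 2 + 8 + 2 = 12.
Σw·y = 2·403 + 8·492 + 2·1498 = 7738, so ȳ = 7738/12 ≈ 644.83.
644.8 vs midline 1038 → top-heavy.

top-heavy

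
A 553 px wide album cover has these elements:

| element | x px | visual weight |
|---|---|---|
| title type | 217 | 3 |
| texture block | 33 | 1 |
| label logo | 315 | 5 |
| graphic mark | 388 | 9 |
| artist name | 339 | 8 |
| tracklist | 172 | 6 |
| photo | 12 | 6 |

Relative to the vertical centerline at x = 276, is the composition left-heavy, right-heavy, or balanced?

Total weight = 3 + 1 + 5 + 9 + 8 + 6 + 6 = 38.
x: (3·217 + 1·33 + 5·315 + 9·388 + 8·339 + 6·172 + 6·12) / 38 = 9567 / 38 ≈ 251.76
251.8 vs midline 276 → left-heavy.

left-heavy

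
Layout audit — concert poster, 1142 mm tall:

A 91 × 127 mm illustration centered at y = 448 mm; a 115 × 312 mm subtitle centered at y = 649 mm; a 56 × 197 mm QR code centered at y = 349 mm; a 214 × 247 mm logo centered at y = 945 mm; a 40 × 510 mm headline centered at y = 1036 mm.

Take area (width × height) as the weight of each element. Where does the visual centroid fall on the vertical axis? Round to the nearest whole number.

y ≈ 785

Taking area as weight: illustration 91·127 = 11557, subtitle 115·312 = 35880, QR code 56·197 = 11032, logo 214·247 = 52858, headline 40·510 = 20400. Sum 131727.
y-moment: 11557·448 + 35880·649 + 11032·349 + 52858·945 + 20400·1036 = 103399034; centroid 103399034/131727 ≈ 784.95.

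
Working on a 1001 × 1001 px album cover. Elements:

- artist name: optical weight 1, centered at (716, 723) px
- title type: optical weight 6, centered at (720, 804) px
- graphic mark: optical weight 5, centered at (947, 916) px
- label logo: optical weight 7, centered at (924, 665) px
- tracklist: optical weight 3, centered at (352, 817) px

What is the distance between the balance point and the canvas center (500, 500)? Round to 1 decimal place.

≈ 402.7 px

Σw = 1 + 6 + 5 + 7 + 3 = 22.
x-moment: 1·716 + 6·720 + 5·947 + 7·924 + 3·352 = 17295; centroid 17295/22 ≈ 786.14.
y-moment: 1·723 + 6·804 + 5·916 + 7·665 + 3·817 = 17233; centroid 17233/22 ≈ 783.32.
From (500, 500): dx = 286.14, dy = 283.32, so the distance is √(dx²+dy²) ≈ 402.67.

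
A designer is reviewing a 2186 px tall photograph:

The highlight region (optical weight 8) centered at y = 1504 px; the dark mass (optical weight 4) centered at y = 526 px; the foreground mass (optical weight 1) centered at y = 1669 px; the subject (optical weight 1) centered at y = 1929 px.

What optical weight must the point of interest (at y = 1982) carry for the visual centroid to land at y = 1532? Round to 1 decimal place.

w ≈ 8.3

Existing Σw = 14 (8 + 4 + 1 + 1); existing moment 8·1504 + 4·526 + 1·1669 + 1·1929 = 17734.
Set Σw·y/Σw = 1532: (17734 + 1982w) = 1532·(14 + w).
Rearranging, w·(1982 − 1532) = 1532·14 − 17734 = 3714, so w ≈ 3714/450 = 8.25.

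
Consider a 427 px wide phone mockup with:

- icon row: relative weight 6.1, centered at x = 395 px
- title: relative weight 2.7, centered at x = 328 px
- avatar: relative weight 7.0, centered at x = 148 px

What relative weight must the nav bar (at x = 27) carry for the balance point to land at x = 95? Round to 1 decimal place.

Known weights sum to 6.1 + 2.7 + 7.0 = 15.8; their moment is 6.1·395 + 2.7·328 + 7.0·148 = 4331.1.
Set Σw·x/Σw = 95: (4331.1 + 27w) = 95·(15.8 + w).
Solving: w = (95·15.8 − 4331.1) / (27 − 95) = -2830.1 / -68 ≈ 41.62.

w ≈ 41.6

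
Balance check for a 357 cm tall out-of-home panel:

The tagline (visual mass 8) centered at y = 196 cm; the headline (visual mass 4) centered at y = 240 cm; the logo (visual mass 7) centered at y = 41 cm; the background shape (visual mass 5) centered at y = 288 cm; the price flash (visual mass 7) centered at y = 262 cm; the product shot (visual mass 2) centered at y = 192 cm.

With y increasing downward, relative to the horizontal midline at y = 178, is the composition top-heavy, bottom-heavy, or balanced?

Weights sum to 8 + 4 + 7 + 5 + 7 + 2 = 33.
y-moment: 8·196 + 4·240 + 7·41 + 5·288 + 7·262 + 2·192 = 6473; centroid 6473/33 ≈ 196.15.
196.2 lies below (larger y than) the midline 178, so the layout is bottom-heavy.

bottom-heavy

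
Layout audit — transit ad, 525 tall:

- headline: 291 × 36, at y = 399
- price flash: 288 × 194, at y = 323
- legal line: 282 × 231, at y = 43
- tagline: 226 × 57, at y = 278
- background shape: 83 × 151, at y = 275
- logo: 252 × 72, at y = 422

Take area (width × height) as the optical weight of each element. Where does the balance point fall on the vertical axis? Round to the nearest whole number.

y ≈ 227

Areas → weights: headline 291·36 = 10476, price flash 288·194 = 55872, legal line 282·231 = 65142, tagline 226·57 = 12882, background shape 83·151 = 12533, logo 252·72 = 18144; Σw = 175049.
Σw·y = 10476·399 + 55872·323 + 65142·43 + 12882·278 + 12533·275 + 18144·422 = 39712225, so ȳ = 39712225/175049 ≈ 226.86.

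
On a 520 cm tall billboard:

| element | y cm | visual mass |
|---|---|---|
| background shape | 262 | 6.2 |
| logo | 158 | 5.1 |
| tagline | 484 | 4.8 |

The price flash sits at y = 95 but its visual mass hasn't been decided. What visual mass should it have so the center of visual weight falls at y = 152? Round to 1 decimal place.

Fixed elements: Σw = 6.2 + 5.1 + 4.8 = 16.1, Σw·y = 6.2·262 + 5.1·158 + 4.8·484 = 4753.4.
Set Σw·y/Σw = 152: (4753.4 + 95w) = 152·(16.1 + w).
So w = (152·16.1 − 4753.4)/(95 − 152) = -2306.2/-57 ≈ 40.46.

w ≈ 40.5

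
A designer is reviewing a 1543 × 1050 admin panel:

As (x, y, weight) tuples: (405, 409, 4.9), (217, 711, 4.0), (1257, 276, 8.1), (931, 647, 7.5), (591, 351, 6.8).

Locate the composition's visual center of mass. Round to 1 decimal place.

(767.9, 457.6)

Weights sum to 4.9 + 4.0 + 8.1 + 7.5 + 6.8 = 31.3.
x-moment: 4.9·405 + 4.0·217 + 8.1·1257 + 7.5·931 + 6.8·591 = 24035.5; centroid 24035.5/31.3 ≈ 767.91.
y-moment: 4.9·409 + 4.0·711 + 8.1·276 + 7.5·647 + 6.8·351 = 14323.0; centroid 14323.0/31.3 ≈ 457.60.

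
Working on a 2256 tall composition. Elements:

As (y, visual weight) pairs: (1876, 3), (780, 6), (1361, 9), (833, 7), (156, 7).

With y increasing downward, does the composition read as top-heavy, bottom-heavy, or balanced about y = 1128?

Total weight = 3 + 6 + 9 + 7 + 7 = 32.
Σw·y = 3·1876 + 6·780 + 9·1361 + 7·833 + 7·156 = 29480, so ȳ = 29480/32 ≈ 921.25.
921.2 lies above (smaller y than) the midline 1128, so the layout is top-heavy.

top-heavy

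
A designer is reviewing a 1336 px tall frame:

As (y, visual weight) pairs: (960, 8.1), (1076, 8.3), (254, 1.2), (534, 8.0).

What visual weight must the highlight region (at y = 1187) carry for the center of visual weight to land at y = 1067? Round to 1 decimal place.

w ≈ 50.3

Existing Σw = 25.6 (8.1 + 8.3 + 1.2 + 8.0); existing moment 8.1·960 + 8.3·1076 + 1.2·254 + 8.0·534 = 21283.6.
Set Σw·y/Σw = 1067: (21283.6 + 1187w) = 1067·(25.6 + w).
Rearranging, w·(1187 − 1067) = 1067·25.6 − 21283.6 = 6031.6, so w ≈ 6031.6/120 = 50.26.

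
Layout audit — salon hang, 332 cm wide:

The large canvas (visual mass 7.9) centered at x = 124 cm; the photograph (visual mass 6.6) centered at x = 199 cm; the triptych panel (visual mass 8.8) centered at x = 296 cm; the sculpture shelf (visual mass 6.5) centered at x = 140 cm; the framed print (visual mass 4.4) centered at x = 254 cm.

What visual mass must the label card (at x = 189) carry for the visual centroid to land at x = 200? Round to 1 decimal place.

Fixed elements: Σw = 7.9 + 6.6 + 8.8 + 6.5 + 4.4 = 34.2, Σw·x = 7.9·124 + 6.6·199 + 8.8·296 + 6.5·140 + 4.4·254 = 6925.4.
Balance at x = 200 requires (6925.4 + w·189) / (34.2 + w) = 200.
So w = (200·34.2 − 6925.4)/(189 − 200) = -85.4/-11 ≈ 7.76.

w ≈ 7.8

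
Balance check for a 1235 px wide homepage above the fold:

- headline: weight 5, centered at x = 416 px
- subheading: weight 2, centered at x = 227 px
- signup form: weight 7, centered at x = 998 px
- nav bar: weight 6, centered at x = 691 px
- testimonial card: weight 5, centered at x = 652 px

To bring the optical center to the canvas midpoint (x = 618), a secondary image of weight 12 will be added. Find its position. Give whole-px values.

x ≈ 495

With the secondary image, Σw becomes 5 + 2 + 7 + 6 + 5 + 12 = 37.
x: need Σw·x = 37·618 = 22866. Existing = 5·416 + 2·227 + 7·998 + 6·691 + 5·652 = 16926. Remainder 5940 / 12 ≈ 495.00.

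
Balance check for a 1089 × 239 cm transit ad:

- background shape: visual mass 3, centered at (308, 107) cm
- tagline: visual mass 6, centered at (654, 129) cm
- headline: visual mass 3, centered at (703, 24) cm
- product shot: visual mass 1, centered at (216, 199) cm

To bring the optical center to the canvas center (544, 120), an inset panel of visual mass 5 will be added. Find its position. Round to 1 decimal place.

(523.8, 158.8)

After adding the inset panel, total weight = 3 + 6 + 3 + 1 + 5 = 18.
Along x: (7173 + 5·x) / 18 = 544 (existing moment 3·308 + 6·654 + 3·703 + 1·216 = 7173) ⇒ x = (9792 − 7173) / 5 ≈ 523.80.
Along y: (1366 + 5·y) / 18 = 120 (existing moment 3·107 + 6·129 + 3·24 + 1·199 = 1366) ⇒ y = (2160 − 1366) / 5 ≈ 158.80.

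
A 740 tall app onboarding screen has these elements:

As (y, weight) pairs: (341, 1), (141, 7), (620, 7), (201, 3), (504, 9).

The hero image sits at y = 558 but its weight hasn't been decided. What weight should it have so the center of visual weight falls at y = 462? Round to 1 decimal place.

Existing Σw = 27 (1 + 7 + 7 + 3 + 9); existing moment 1·341 + 7·141 + 7·620 + 3·201 + 9·504 = 10807.
Set Σw·y/Σw = 462: (10807 + 558w) = 462·(27 + w).
Rearranging, w·(558 − 462) = 462·27 − 10807 = 1667, so w ≈ 1667/96 = 17.36.

w ≈ 17.4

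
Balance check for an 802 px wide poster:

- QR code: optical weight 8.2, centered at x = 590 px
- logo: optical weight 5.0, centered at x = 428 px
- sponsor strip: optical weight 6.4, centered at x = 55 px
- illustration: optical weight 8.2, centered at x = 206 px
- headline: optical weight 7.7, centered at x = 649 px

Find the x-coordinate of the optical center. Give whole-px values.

Total weight = 8.2 + 5.0 + 6.4 + 8.2 + 7.7 = 35.5.
x: (8.2·590 + 5.0·428 + 6.4·55 + 8.2·206 + 7.7·649) / 35.5 = 14016.5 / 35.5 ≈ 394.83

x ≈ 395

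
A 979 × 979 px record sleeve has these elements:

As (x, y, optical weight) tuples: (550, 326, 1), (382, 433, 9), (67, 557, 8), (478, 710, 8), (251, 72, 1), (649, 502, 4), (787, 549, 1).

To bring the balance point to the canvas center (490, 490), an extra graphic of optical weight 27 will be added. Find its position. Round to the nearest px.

(627, 442)

With the extra graphic, Σw becomes 1 + 9 + 8 + 8 + 1 + 4 + 1 + 27 = 59.
Along x: (11982 + 27·x) / 59 = 490 (existing moment 1·550 + 9·382 + 8·67 + 8·478 + 1·251 + 4·649 + 1·787 = 11982) ⇒ x = (28910 − 11982) / 27 ≈ 626.96.
Along y: (16988 + 27·y) / 59 = 490 (existing moment 1·326 + 9·433 + 8·557 + 8·710 + 1·72 + 4·502 + 1·549 = 16988) ⇒ y = (28910 − 16988) / 27 ≈ 441.56.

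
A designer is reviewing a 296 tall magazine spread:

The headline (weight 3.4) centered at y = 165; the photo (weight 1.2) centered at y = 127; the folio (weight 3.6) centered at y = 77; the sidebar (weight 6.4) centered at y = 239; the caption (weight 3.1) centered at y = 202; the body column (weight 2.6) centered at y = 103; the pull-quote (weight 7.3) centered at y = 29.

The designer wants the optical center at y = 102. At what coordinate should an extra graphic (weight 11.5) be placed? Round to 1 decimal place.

y ≈ 31.5

New total weight: (3.4 + 1.2 + 3.6 + 6.4 + 3.1 + 2.6 + 7.3) + 11.5 = 39.1.
y: target moment 39.1×102 = 3988.2; current 3.4·165 + 1.2·127 + 3.6·77 + 6.4·239 + 3.1·202 + 2.6·103 + 7.3·29 = 3625.9; the extra graphic supplies 362.3, so y = 362.3/11.5 ≈ 31.50.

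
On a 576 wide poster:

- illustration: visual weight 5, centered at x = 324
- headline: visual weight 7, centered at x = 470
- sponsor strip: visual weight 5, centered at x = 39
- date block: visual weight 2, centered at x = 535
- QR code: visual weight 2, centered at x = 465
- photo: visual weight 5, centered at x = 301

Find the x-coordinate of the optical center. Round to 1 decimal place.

x ≈ 331.2

Total weight = 5 + 7 + 5 + 2 + 2 + 5 = 26.
x-moment: 5·324 + 7·470 + 5·39 + 2·535 + 2·465 + 5·301 = 8610; centroid 8610/26 ≈ 331.15.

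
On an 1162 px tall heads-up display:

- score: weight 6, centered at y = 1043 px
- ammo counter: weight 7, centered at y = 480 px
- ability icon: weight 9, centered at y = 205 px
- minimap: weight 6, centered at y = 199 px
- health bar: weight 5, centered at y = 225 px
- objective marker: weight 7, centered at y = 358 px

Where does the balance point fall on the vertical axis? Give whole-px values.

y ≈ 407

Weights sum to 6 + 7 + 9 + 6 + 5 + 7 = 40.
y: (6·1043 + 7·480 + 9·205 + 6·199 + 5·225 + 7·358) / 40 = 16288 / 40 ≈ 407.20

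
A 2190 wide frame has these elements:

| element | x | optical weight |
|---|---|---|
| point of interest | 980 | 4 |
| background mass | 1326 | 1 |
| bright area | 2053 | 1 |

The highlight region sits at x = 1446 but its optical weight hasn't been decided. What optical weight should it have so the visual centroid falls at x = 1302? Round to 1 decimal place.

w ≈ 3.6

Fixed elements: Σw = 4 + 1 + 1 = 6, Σw·x = 4·980 + 1·1326 + 1·2053 = 7299.
For the centroid to hit 1302: (7299 + w·1446) / (6 + w) = 1302.
Solving: w = (1302·6 − 7299) / (1446 − 1302) = 513 / 144 ≈ 3.56.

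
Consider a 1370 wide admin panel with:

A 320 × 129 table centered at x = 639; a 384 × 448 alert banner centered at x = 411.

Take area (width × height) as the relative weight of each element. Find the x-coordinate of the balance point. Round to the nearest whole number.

x ≈ 455

Taking area as weight: table 320·129 = 41280, alert banner 384·448 = 172032. Sum 213312.
Σw·x = 41280·639 + 172032·411 = 97083072, so x̄ = 97083072/213312 ≈ 455.12.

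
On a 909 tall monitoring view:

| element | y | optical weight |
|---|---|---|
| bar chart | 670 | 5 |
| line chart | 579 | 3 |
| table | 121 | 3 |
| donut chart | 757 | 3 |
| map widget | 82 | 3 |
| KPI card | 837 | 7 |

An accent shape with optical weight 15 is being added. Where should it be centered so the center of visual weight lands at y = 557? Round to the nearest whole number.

y ≈ 526

With the accent shape, Σw becomes 5 + 3 + 3 + 3 + 3 + 7 + 15 = 39.
y: target moment 39×557 = 21723; current 5·670 + 3·579 + 3·121 + 3·757 + 3·82 + 7·837 = 13826; the accent shape supplies 7897, so y = 7897/15 ≈ 526.47.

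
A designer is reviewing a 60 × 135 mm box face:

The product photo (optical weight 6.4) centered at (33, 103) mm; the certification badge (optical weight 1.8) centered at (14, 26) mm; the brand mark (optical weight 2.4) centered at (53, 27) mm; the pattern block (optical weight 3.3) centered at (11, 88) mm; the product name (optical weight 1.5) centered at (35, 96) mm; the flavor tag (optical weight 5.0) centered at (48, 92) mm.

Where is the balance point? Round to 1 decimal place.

(33.9, 81.6)

Weights sum to 6.4 + 1.8 + 2.4 + 3.3 + 1.5 + 5.0 = 20.4.
Σw·x = 6.4·33 + 1.8·14 + 2.4·53 + 3.3·11 + 1.5·35 + 5.0·48 = 692.4, so x̄ = 692.4/20.4 ≈ 33.94.
Σw·y = 6.4·103 + 1.8·26 + 2.4·27 + 3.3·88 + 1.5·96 + 5.0·92 = 1665.2, so ȳ = 1665.2/20.4 ≈ 81.63.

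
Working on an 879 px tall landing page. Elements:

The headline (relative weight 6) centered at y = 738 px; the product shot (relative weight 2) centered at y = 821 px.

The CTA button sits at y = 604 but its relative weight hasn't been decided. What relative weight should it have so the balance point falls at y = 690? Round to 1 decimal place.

Existing Σw = 8 (6 + 2); existing moment 6·738 + 2·821 = 6070.
For the centroid to hit 690: (6070 + w·604) / (8 + w) = 690.
Rearranging, w·(604 − 690) = 690·8 − 6070 = -550, so w ≈ -550/-86 = 6.40.

w ≈ 6.4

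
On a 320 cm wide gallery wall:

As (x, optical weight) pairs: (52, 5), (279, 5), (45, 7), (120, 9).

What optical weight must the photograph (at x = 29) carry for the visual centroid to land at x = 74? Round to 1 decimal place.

w ≈ 25.0

Existing Σw = 26 (5 + 5 + 7 + 9); existing moment 5·52 + 5·279 + 7·45 + 9·120 = 3050.
Balance at x = 74 requires (3050 + w·29) / (26 + w) = 74.
Solving: w = (74·26 − 3050) / (29 − 74) = -1126 / -45 ≈ 25.02.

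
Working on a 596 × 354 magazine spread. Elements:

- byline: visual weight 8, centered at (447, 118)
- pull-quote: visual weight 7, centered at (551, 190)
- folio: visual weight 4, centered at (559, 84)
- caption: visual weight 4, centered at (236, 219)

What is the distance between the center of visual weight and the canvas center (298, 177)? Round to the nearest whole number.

Weights sum to 8 + 7 + 4 + 4 = 23.
x: (8·447 + 7·551 + 4·559 + 4·236) / 23 = 10613 / 23 ≈ 461.43
y: (8·118 + 7·190 + 4·84 + 4·219) / 23 = 3486 / 23 ≈ 151.57
From (298, 177): dx = 163.43, dy = -25.43, so the distance is √(dx²+dy²) ≈ 165.40.

≈ 165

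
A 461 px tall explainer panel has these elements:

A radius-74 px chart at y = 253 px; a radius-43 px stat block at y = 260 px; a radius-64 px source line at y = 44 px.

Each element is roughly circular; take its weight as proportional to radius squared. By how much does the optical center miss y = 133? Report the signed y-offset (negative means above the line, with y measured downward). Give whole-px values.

Weights ∝ r²: chart 74² = 5476, stat block 43² = 1849, source line 64² = 4096; Σw = 11421.
y: (5476·253 + 1849·260 + 4096·44) / 11421 = 2046392 / 11421 ≈ 179.18
Difference: 179.18 − 133 ≈ 46.18.

≈ 46 px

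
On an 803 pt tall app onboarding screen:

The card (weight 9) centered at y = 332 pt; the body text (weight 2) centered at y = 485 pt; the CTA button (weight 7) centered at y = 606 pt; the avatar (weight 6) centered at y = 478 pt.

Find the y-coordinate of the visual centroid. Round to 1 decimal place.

y ≈ 461.2

Σw = 9 + 2 + 7 + 6 = 24.
y-moment: 9·332 + 2·485 + 7·606 + 6·478 = 11068; centroid 11068/24 ≈ 461.17.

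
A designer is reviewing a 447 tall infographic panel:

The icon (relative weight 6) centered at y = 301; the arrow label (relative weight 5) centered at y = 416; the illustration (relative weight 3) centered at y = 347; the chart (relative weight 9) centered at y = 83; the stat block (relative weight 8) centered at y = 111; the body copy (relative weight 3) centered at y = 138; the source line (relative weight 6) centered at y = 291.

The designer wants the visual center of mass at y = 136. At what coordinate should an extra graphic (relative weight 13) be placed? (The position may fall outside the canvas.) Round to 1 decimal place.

y ≈ -116.5

After adding the extra graphic, total weight = 6 + 5 + 3 + 9 + 8 + 3 + 6 + 13 = 53.
Along y: (8722 + 13·y) / 53 = 136 (existing moment 6·301 + 5·416 + 3·347 + 9·83 + 8·111 + 3·138 + 6·291 = 8722) ⇒ y = (7208 − 8722) / 13 ≈ -116.46.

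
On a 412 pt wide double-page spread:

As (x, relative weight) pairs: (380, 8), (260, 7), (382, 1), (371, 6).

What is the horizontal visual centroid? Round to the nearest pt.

x ≈ 339

Weights sum to 8 + 7 + 1 + 6 = 22.
x-moment: 8·380 + 7·260 + 1·382 + 6·371 = 7468; centroid 7468/22 ≈ 339.45.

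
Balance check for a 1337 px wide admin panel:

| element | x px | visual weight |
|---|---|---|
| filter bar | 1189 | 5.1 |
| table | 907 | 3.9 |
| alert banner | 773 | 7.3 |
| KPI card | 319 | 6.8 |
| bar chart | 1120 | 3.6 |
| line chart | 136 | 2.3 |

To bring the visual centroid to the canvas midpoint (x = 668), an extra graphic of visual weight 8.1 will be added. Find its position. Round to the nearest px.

x ≈ 373

With the extra graphic, Σw becomes 5.1 + 3.9 + 7.3 + 6.8 + 3.6 + 2.3 + 8.1 = 37.1.
x: target moment 37.1×668 = 24782.8; current 5.1·1189 + 3.9·907 + 7.3·773 + 6.8·319 + 3.6·1120 + 2.3·136 = 21758.1; the extra graphic supplies 3024.7, so x = 3024.7/8.1 ≈ 373.42.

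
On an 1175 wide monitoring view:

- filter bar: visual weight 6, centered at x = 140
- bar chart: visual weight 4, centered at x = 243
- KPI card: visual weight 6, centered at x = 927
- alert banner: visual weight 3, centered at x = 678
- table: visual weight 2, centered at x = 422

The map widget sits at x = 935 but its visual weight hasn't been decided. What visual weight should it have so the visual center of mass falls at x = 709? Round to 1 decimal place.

w ≈ 20.5

Fixed elements: Σw = 6 + 4 + 6 + 3 + 2 = 21, Σw·x = 6·140 + 4·243 + 6·927 + 3·678 + 2·422 = 10252.
Balance at x = 709 requires (10252 + w·935) / (21 + w) = 709.
So w = (709·21 − 10252)/(935 − 709) = 4637/226 ≈ 20.52.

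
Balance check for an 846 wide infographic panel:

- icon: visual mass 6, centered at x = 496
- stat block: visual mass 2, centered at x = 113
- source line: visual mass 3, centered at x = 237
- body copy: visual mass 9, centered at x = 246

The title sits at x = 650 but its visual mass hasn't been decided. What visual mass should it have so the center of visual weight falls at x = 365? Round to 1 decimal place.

Known weights sum to 6 + 2 + 3 + 9 = 20; their moment is 6·496 + 2·113 + 3·237 + 9·246 = 6127.
Balance at x = 365 requires (6127 + w·650) / (20 + w) = 365.
Rearranging, w·(650 − 365) = 365·20 − 6127 = 1173, so w ≈ 1173/285 = 4.12.

w ≈ 4.1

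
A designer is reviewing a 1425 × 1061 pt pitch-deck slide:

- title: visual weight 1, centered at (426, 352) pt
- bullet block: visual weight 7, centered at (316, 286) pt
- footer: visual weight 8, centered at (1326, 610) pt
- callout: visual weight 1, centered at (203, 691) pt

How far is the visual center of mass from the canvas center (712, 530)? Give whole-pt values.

≈ 102 pt

Σw = 1 + 7 + 8 + 1 = 17.
x: (1·426 + 7·316 + 8·1326 + 1·203) / 17 = 13449 / 17 ≈ 791.12
y: (1·352 + 7·286 + 8·610 + 1·691) / 17 = 7925 / 17 ≈ 466.18
Relative to (712, 530): Δ = (79.12, -63.82); |Δ| = √(79.12² + -63.82²) ≈ 101.65.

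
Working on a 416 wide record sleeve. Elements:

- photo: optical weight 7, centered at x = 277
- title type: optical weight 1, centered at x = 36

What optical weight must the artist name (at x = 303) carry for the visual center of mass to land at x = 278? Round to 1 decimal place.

Fixed elements: Σw = 7 + 1 = 8, Σw·x = 7·277 + 1·36 = 1975.
For the centroid to hit 278: (1975 + w·303) / (8 + w) = 278.
Solving: w = (278·8 − 1975) / (303 − 278) = 249 / 25 ≈ 9.96.

w ≈ 10.0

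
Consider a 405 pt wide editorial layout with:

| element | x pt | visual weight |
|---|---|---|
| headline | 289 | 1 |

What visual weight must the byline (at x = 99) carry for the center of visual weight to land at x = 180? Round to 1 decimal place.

The single fixed element contributes weight 1, moment 1·289 = 289.
Set Σw·x/Σw = 180: (289 + 99w) = 180·(1 + w).
Rearranging, w·(99 − 180) = 180·1 − 289 = -109, so w ≈ -109/-81 = 1.35.

w ≈ 1.3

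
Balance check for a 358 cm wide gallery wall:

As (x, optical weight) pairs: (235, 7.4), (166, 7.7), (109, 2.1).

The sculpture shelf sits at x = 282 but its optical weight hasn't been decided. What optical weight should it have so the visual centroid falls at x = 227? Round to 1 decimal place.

Fixed elements: Σw = 7.4 + 7.7 + 2.1 = 17.2, Σw·x = 7.4·235 + 7.7·166 + 2.1·109 = 3246.1.
For the centroid to hit 227: (3246.1 + w·282) / (17.2 + w) = 227.
So w = (227·17.2 − 3246.1)/(282 − 227) = 658.3/55 ≈ 11.97.

w ≈ 12.0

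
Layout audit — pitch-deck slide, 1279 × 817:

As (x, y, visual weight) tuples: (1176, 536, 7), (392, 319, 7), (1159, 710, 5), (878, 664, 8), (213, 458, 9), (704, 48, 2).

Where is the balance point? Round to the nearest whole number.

Total weight = 7 + 7 + 5 + 8 + 9 + 2 = 38.
x: (7·1176 + 7·392 + 5·1159 + 8·878 + 9·213 + 2·704) / 38 = 27120 / 38 ≈ 713.68
y: (7·536 + 7·319 + 5·710 + 8·664 + 9·458 + 2·48) / 38 = 19065 / 38 ≈ 501.71

(714, 502)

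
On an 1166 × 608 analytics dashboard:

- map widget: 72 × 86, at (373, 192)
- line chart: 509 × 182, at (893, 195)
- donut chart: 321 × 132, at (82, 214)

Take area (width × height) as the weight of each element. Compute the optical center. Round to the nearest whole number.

Taking area as weight: map widget 72·86 = 6192, line chart 509·182 = 92638, donut chart 321·132 = 42372. Sum 141202.
Σw·x = 6192·373 + 92638·893 + 42372·82 = 88509854, so x̄ = 88509854/141202 ≈ 626.83.
Σw·y = 6192·192 + 92638·195 + 42372·214 = 28320882, so ȳ = 28320882/141202 ≈ 200.57.

(627, 201)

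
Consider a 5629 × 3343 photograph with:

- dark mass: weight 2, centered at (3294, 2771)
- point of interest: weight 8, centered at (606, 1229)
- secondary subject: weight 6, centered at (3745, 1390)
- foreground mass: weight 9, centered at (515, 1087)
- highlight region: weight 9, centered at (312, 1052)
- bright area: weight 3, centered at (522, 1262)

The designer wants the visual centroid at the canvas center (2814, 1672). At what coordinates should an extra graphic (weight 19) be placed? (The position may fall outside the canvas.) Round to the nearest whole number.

With the extra graphic, Σw becomes 2 + 8 + 6 + 9 + 9 + 3 + 19 = 56.
x: need Σw·x = 56·2814 = 157584. Existing = 2·3294 + 8·606 + 6·3745 + 9·515 + 9·312 + 3·522 = 42915. Remainder 114669 / 19 ≈ 6035.21.
y: need Σw·y = 56·1672 = 93632. Existing = 2·2771 + 8·1229 + 6·1390 + 9·1087 + 9·1052 + 3·1262 = 46751. Remainder 46881 / 19 ≈ 2467.42.

(6035, 2467)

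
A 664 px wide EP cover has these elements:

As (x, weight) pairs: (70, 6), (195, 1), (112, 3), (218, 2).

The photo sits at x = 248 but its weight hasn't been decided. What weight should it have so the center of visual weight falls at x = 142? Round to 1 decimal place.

Fixed elements: Σw = 6 + 1 + 3 + 2 = 12, Σw·x = 6·70 + 1·195 + 3·112 + 2·218 = 1387.
Balance at x = 142 requires (1387 + w·248) / (12 + w) = 142.
So w = (142·12 − 1387)/(248 − 142) = 317/106 ≈ 2.99.

w ≈ 3.0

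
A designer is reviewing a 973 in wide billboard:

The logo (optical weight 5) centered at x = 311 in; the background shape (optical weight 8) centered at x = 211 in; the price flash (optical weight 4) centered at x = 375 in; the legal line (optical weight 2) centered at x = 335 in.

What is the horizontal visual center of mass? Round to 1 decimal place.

x ≈ 284.9

Σw = 5 + 8 + 4 + 2 = 19.
x: (5·311 + 8·211 + 4·375 + 2·335) / 19 = 5413 / 19 ≈ 284.89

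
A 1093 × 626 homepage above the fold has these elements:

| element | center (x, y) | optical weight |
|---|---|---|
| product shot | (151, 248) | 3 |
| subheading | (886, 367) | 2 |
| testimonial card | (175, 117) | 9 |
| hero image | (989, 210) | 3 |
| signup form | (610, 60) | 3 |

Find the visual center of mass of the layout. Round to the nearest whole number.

(430, 167)

Weights sum to 3 + 2 + 9 + 3 + 3 = 20.
x-moment: 3·151 + 2·886 + 9·175 + 3·989 + 3·610 = 8597; centroid 8597/20 ≈ 429.85.
y-moment: 3·248 + 2·367 + 9·117 + 3·210 + 3·60 = 3341; centroid 3341/20 ≈ 167.05.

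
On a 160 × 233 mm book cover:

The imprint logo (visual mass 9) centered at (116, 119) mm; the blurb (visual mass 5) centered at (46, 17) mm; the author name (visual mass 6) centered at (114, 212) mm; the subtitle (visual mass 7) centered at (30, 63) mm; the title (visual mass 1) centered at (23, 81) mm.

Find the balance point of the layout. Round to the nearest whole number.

(78, 105)

Σw = 9 + 5 + 6 + 7 + 1 = 28.
x: (9·116 + 5·46 + 6·114 + 7·30 + 1·23) / 28 = 2191 / 28 ≈ 78.25
y: (9·119 + 5·17 + 6·212 + 7·63 + 1·81) / 28 = 2950 / 28 ≈ 105.36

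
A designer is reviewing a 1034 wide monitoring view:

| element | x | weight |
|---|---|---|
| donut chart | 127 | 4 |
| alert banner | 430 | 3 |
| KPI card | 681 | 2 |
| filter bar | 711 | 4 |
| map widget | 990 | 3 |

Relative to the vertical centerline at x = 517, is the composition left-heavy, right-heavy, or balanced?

Weights sum to 4 + 3 + 2 + 4 + 3 = 16.
Σw·x = 4·127 + 3·430 + 2·681 + 4·711 + 3·990 = 8974, so x̄ = 8974/16 ≈ 560.88.
560.9 vs midline 517 → right-heavy.

right-heavy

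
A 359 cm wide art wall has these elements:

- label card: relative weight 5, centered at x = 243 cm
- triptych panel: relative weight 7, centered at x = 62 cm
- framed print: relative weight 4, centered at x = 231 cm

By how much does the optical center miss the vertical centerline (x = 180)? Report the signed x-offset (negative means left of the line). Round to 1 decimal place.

Weights sum to 5 + 7 + 4 = 16.
Σw·x = 5·243 + 7·62 + 4·231 = 2573, so x̄ = 2573/16 ≈ 160.81.
Offset from x = 180: 160.81 − 180 ≈ -19.19.

≈ -19.2 cm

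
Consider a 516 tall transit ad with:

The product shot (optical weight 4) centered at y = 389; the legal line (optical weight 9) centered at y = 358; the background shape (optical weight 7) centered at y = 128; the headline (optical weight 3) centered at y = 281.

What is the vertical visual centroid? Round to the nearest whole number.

Total weight = 4 + 9 + 7 + 3 = 23.
y-moment: 4·389 + 9·358 + 7·128 + 3·281 = 6517; centroid 6517/23 ≈ 283.35.

y ≈ 283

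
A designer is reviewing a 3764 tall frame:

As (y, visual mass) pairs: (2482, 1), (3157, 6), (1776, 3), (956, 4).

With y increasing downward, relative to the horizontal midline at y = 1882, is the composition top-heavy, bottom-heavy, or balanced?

Total weight = 1 + 6 + 3 + 4 = 14.
y: (1·2482 + 6·3157 + 3·1776 + 4·956) / 14 = 30576 / 14 ≈ 2184.00
2184.0 vs midline 1882 → bottom-heavy.

bottom-heavy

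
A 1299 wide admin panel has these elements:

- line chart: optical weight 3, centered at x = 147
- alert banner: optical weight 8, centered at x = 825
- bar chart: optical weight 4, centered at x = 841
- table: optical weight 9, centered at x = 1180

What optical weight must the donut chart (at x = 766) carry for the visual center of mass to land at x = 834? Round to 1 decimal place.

w ≈ 14.8

Fixed elements: Σw = 3 + 8 + 4 + 9 = 24, Σw·x = 3·147 + 8·825 + 4·841 + 9·1180 = 21025.
Set Σw·x/Σw = 834: (21025 + 766w) = 834·(24 + w).
Rearranging, w·(766 − 834) = 834·24 − 21025 = -1009, so w ≈ -1009/-68 = 14.84.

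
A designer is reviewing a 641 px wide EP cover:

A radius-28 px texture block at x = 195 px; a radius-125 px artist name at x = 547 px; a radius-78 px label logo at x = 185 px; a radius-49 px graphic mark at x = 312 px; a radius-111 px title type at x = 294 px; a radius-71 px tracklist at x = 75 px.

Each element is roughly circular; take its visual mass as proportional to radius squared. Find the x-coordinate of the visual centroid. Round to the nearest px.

r² weights: texture block 28² = 784, artist name 125² = 15625, label logo 78² = 6084, graphic mark 49² = 2401, title type 111² = 12321, tracklist 71² = 5041. Total = 42256.
Σw·x = 784·195 + 15625·547 + 6084·185 + 2401·312 + 12321·294 + 5041·75 = 14574856, so x̄ = 14574856/42256 ≈ 344.92.

x ≈ 345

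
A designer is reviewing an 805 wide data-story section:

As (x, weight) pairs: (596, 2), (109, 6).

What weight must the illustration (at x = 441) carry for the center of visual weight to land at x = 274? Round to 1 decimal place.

w ≈ 2.1

Existing Σw = 8 (2 + 6); existing moment 2·596 + 6·109 = 1846.
Balance at x = 274 requires (1846 + w·441) / (8 + w) = 274.
Solving: w = (274·8 − 1846) / (441 − 274) = 346 / 167 ≈ 2.07.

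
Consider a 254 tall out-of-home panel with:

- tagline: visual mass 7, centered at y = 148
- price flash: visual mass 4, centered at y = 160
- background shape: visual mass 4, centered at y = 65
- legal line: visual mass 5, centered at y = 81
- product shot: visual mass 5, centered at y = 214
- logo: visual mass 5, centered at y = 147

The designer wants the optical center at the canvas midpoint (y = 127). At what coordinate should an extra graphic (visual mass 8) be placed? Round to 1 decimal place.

With the extra graphic, Σw becomes 7 + 4 + 4 + 5 + 5 + 5 + 8 = 38.
Along y: (4146 + 8·y) / 38 = 127 (existing moment 7·148 + 4·160 + 4·65 + 5·81 + 5·214 + 5·147 = 4146) ⇒ y = (4826 − 4146) / 8 ≈ 85.00.

y ≈ 85.0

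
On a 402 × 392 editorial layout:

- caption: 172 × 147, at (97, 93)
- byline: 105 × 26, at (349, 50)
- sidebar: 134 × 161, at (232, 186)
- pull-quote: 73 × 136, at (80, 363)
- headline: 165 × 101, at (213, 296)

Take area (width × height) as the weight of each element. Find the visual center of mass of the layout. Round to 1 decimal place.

(167.4, 197.4)

Taking area as weight: caption 172·147 = 25284, byline 105·26 = 2730, sidebar 134·161 = 21574, pull-quote 73·136 = 9928, headline 165·101 = 16665. Sum 76181.
Σw·x = 25284·97 + 2730·349 + 21574·232 + 9928·80 + 16665·213 = 12754371, so x̄ = 12754371/76181 ≈ 167.42.
Σw·y = 25284·93 + 2730·50 + 21574·186 + 9928·363 + 16665·296 = 15037380, so ȳ = 15037380/76181 ≈ 197.39.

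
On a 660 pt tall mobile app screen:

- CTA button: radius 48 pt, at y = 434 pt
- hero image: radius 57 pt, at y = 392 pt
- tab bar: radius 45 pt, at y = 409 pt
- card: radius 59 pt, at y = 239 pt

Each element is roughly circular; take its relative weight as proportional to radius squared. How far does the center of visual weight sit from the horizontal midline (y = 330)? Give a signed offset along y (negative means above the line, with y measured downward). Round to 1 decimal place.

≈ 25.7 pt

Weights ∝ r²: CTA button 48² = 2304, hero image 57² = 3249, tab bar 45² = 2025, card 59² = 3481; Σw = 11059.
Σw·y = 2304·434 + 3249·392 + 2025·409 + 3481·239 = 3933728, so ȳ = 3933728/11059 ≈ 355.70.
Difference: 355.70 − 330 ≈ 25.70.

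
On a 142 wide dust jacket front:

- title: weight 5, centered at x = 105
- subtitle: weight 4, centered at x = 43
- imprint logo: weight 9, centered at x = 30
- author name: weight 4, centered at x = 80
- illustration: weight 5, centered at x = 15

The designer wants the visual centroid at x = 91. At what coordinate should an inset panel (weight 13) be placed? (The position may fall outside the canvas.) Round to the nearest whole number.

New total weight: (5 + 4 + 9 + 4 + 5) + 13 = 40.
x: target moment 40×91 = 3640; current 5·105 + 4·43 + 9·30 + 4·80 + 5·15 = 1362; the inset panel supplies 2278, so x = 2278/13 ≈ 175.23.

x ≈ 175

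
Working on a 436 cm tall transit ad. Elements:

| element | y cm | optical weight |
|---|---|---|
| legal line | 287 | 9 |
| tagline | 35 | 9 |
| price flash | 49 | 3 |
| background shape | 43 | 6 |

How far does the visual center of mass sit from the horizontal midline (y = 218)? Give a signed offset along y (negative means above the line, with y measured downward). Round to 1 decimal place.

≈ -95.7 cm

Σw = 9 + 9 + 3 + 6 = 27.
Σw·y = 9·287 + 9·35 + 3·49 + 6·43 = 3303, so ȳ = 3303/27 ≈ 122.33.
Against y = 218, that's 122.33 − 218 = -95.67.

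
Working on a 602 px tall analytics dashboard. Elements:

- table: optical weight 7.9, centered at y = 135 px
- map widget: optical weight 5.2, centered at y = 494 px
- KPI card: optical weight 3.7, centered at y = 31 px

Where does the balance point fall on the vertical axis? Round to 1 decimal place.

y ≈ 223.2

Total weight = 7.9 + 5.2 + 3.7 = 16.8.
y: (7.9·135 + 5.2·494 + 3.7·31) / 16.8 = 3750.0 / 16.8 ≈ 223.21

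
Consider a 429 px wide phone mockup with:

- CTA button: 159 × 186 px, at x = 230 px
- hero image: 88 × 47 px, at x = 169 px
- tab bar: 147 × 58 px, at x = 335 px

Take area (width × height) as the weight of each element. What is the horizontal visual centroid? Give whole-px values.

x ≈ 245

Taking area as weight: CTA button 159·186 = 29574, hero image 88·47 = 4136, tab bar 147·58 = 8526. Sum 42236.
x: (29574·230 + 4136·169 + 8526·335) / 42236 = 10357214 / 42236 ≈ 245.22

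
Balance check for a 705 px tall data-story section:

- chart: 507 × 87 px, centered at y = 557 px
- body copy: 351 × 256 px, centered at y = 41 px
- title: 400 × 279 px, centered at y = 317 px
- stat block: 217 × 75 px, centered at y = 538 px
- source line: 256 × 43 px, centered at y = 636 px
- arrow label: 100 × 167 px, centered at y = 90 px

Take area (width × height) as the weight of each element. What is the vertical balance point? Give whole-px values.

Areas: chart 507·87 = 44109, body copy 351·256 = 89856, title 400·279 = 111600, stat block 217·75 = 16275, source line 256·43 = 11008, arrow label 100·167 = 16700. Total weight = 289548.
y: moment 80890047 / weight 289548 ≈ 279.37

y ≈ 279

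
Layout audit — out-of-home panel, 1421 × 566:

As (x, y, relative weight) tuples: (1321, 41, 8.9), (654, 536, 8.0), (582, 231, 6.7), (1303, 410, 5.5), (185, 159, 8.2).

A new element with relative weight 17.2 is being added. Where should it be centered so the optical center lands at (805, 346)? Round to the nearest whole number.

(831, 529)

With the new element, Σw becomes 8.9 + 8.0 + 6.7 + 5.5 + 8.2 + 17.2 = 54.5.
x: target moment 54.5×805 = 43872.5; current 8.9·1321 + 8.0·654 + 6.7·582 + 5.5·1303 + 8.2·185 = 29571.8; the new element supplies 14300.7, so x = 14300.7/17.2 ≈ 831.44.
y: target moment 54.5×346 = 18857.0; current 8.9·41 + 8.0·536 + 6.7·231 + 5.5·410 + 8.2·159 = 9759.4; the new element supplies 9097.6, so y = 9097.6/17.2 ≈ 528.93.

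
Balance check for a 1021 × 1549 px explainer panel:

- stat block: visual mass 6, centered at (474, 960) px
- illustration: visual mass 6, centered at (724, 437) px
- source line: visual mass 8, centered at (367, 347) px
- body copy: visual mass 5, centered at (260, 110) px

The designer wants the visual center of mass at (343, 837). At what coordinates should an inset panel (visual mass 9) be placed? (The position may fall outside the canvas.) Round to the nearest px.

New total weight: (6 + 6 + 8 + 5) + 9 = 34.
Along x: (11424 + 9·x) / 34 = 343 (existing moment 6·474 + 6·724 + 8·367 + 5·260 = 11424) ⇒ x = (11662 − 11424) / 9 ≈ 26.44.
Along y: (11708 + 9·y) / 34 = 837 (existing moment 6·960 + 6·437 + 8·347 + 5·110 = 11708) ⇒ y = (28458 − 11708) / 9 ≈ 1861.11.

(26, 1861)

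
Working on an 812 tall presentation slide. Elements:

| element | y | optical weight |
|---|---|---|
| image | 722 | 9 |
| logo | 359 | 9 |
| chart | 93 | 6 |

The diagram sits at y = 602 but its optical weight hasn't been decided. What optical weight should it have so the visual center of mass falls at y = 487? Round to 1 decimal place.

w ≈ 12.2

Known weights sum to 9 + 9 + 6 = 24; their moment is 9·722 + 9·359 + 6·93 = 10287.
For the centroid to hit 487: (10287 + w·602) / (24 + w) = 487.
Rearranging, w·(602 − 487) = 487·24 − 10287 = 1401, so w ≈ 1401/115 = 12.18.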